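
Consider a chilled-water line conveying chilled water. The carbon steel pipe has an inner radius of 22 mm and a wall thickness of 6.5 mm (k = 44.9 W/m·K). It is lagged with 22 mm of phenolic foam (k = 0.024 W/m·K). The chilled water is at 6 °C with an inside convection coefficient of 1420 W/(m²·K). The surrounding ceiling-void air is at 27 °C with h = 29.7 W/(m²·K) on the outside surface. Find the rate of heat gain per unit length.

Treating each annulus and film as a series resistance:
R_inner film = 1/(h_i·2πr₁L) = 1/(1420×2π×0.022×1) = 0.005095 K/W
R_carbon steel pipe wall = ln(28.5/22)/(2π×44.9×1) = 9.176×10^-4 K/W
R_phenolic foam = ln(50.5/28.5)/(2π×0.024×1) = 3.794 K/W
R_outer film = 1/(h_o·2πr_oL) = 1/(29.7×2π×0.0505×1) = 0.1061 K/W
R_total = 3.906 K/W
Q = ΔT/R_total = 21/3.906

q′ ≈ 5.38 W/m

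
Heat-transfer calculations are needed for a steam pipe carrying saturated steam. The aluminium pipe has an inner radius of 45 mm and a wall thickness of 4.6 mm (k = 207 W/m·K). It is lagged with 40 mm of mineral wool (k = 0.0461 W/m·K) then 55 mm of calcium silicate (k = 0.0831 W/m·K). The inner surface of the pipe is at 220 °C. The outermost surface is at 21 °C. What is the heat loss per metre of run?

For a radial system each layer contributes R = ln(r_out/r_in)/(2πkL); films add R = 1/(hA).
R_aluminium pipe wall = ln(49.6/45)/(2π×207×1) = 7.483×10^-5 K/W
R_mineral wool = ln(89.6/49.6)/(2π×0.0461×1) = 2.042 K/W
R_calcium silicate = ln(144.6/89.6)/(2π×0.0831×1) = 0.9167 K/W
R_total = 2.958 K/W
Q = ΔT/R_total = 199/2.958

q′ ≈ 67.3 W/m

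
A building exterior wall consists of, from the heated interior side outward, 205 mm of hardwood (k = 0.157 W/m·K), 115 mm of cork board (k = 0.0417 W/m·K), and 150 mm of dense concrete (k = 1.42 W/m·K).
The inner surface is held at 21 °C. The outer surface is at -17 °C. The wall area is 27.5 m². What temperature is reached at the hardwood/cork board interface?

T ≈ 9.1 °C

Series thermal resistances:
R_hardwood = L/(kA) = 0.205/(0.157×27.5) = 0.04748 K/W
R_cork board = L/(kA) = 0.115/(0.0417×27.5) = 0.1003 K/W
R_dense concrete = L/(kA) = 0.15/(1.42×27.5) = 0.003841 K/W
R_total = 0.1516 K/W;  Q = ΔT/R_total = 38/0.1516 = 250.7 W
T_interface = T_inner − Q·ΣR(inner→interface) = 21 − 251×0.04748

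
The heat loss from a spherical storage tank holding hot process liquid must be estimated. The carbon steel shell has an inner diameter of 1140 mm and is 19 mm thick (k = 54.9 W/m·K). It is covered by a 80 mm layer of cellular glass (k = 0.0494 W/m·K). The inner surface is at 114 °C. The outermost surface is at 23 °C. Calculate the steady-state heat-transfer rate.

Q ≈ 278 W

Spherical conduction: R = (1/r_in − 1/r_out)/(4πk) per layer; series-sum.
R_carbon steel shell = (1/0.57 − 1/0.589)/(4π×54.9) = 8.203×10^-5 K/W
R_cellular glass = (1/0.589 − 1/0.669)/(4π×0.0494) = 0.327 K/W
R_total = 0.3271 K/W
Q = ΔT/R_total = 91/0.3271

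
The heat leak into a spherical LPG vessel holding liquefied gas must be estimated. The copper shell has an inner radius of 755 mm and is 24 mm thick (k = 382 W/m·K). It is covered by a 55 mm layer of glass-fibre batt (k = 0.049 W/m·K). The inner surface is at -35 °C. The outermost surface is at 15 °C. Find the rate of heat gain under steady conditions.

Q ≈ 364 W

Radial (spherical) resistances in series:
R_copper shell = (1/0.755 − 1/0.779)/(4π×382) = 8.501×10^-6 K/W
R_glass-fibre batt = (1/0.779 − 1/0.834)/(4π×0.049) = 0.1375 K/W
R_total = 0.1375 K/W
Q = ΔT/R_total = 50/0.1375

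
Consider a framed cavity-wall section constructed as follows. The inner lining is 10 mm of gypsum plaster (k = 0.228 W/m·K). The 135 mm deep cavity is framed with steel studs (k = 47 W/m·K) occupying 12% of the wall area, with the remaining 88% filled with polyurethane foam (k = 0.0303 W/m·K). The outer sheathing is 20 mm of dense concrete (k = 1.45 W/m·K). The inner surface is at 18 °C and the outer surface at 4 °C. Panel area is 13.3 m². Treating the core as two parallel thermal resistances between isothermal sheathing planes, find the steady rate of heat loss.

Sheathing layers in series; stud and cavity paths in parallel between them.
R_inner = 0.01/(0.228×13.3) = 0.003298 K/W
R_stud  = 0.135/(47×0.12×13.3) = 0.0018 K/W
R_cav   = 0.135/(0.0303×0.88×13.3) = 0.3807 K/W
1/R_core = 1/R_stud + 1/R_cav → R_core = 0.001791 K/W
R_outer = 0.02/(1.45×13.3) = 0.001037 K/W
R_total = 0.006126 K/W
Q = ΔT/R_total = 14/0.006126

Q ≈ 2290 W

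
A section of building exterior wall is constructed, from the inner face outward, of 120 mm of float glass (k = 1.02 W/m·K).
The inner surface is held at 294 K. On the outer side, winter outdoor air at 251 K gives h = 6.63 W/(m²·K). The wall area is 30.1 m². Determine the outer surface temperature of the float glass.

Series thermal resistances:
R_float glass = L/(kA) = 0.12/(1.02×30.1) = 0.003909 K/W
R_outer film = 1/(h_o·A) = 1/(6.63×30.1) = 0.005011 K/W
R_total = 0.008919 K/W;  Q = ΔT/R_total = 43/0.008919 = 4821 W
T_interface = T_inner − Q·ΣR(inner→interface) = 294 − 4820×0.003909

T ≈ 275 K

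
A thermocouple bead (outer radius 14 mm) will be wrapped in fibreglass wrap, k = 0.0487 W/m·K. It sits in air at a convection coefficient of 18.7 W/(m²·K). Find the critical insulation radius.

r_cr ≈ 5.21 mm

For a sphere r_cr = 2k/h = 2×0.0487/18.7
r_cr = 5.21 mm; since the bare radius (14 mm) is above r_cr, any added insulation will reduce heat loss.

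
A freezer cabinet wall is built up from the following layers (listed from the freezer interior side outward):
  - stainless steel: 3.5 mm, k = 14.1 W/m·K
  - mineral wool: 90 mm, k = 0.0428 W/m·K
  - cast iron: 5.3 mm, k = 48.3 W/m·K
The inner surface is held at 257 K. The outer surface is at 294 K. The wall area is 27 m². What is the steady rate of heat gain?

Q ≈ 475 W

Series thermal resistances:
R_stainless steel = L/(kA) = 0.0035/(14.1×27) = 9.194×10^-6 K/W
R_mineral wool = L/(kA) = 0.09/(0.0428×27) = 0.07788 K/W
R_cast iron = L/(kA) = 0.0053/(48.3×27) = 4.064×10^-6 K/W
R_total = 0.07789 K/W
Q = ΔT / R_total = 37 / 0.07789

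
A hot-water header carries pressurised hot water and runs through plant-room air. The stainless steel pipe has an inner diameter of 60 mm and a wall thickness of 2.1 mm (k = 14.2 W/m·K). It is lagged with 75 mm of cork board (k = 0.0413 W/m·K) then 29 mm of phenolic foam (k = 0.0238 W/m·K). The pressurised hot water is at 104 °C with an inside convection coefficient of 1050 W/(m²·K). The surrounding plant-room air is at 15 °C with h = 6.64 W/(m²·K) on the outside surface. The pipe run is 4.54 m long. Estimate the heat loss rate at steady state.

Cylindrical conduction, so R = ln(r₂/r₁)/(2πkL) per layer, in series:
R_inner film = 1/(h_i·2πr₁L) = 1/(1050×2π×0.03×4.54) = 0.001113 K/W
R_stainless steel pipe wall = ln(32.1/30)/(2π×14.2×4.54) = 1.67×10^-4 K/W
R_cork board = ln(107.1/32.1)/(2π×0.0413×4.54) = 1.023 K/W
R_phenolic foam = ln(136.1/107.1)/(2π×0.0238×4.54) = 0.353 K/W
R_outer film = 1/(h_o·2πr_oL) = 1/(6.64×2π×0.1361×4.54) = 0.03879 K/W
R_total = 1.416 K/W
Q = ΔT/R_total = 89/1.416

Q ≈ 62.9 W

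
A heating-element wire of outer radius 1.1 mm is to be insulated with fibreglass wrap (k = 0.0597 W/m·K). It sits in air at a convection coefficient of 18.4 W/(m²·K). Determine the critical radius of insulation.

For a cylinder r_cr = k/h = 0.0597/18.4
r_cr = 3.24 mm; since the bare radius (1.1 mm) is below r_cr, adding a thin layer of insulation will *increase* heat loss.

r_cr ≈ 3.24 mm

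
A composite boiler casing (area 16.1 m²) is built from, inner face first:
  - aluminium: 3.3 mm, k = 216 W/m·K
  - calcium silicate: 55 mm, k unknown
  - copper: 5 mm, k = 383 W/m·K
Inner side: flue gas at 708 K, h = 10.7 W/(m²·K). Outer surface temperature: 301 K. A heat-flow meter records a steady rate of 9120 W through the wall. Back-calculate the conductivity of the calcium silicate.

Model the wall as resistances in series:
R_inner film = 1/(h_i·A) = 1/(10.7×16.1) = 0.005805 K/W
R_aluminium = L/(kA) = 0.0033/(216×16.1) = 9.489×10^-7 K/W
R_copper = L/(kA) = 0.005/(383×16.1) = 8.109×10^-7 K/W
Sum of known resistances R_other = 0.005807 K/W
Total R = ΔT/Q = 407/9120 = 0.04463 K/W
R_calcium silicate = R_total − R_other = 0.03882 K/W
k = L/(R·A) = 0.055/(0.03882×16.1)

k ≈ 0.088 W/(m·K)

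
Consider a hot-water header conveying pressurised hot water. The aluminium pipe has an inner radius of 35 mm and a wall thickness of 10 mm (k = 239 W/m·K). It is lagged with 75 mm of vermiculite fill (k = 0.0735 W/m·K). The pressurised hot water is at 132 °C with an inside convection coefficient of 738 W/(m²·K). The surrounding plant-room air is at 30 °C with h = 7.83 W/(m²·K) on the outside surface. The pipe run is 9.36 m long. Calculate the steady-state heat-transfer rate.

Q ≈ 415 W

Per-layer cylindrical resistances, series-summed:
R_inner film = 1/(h_i·2πr₁L) = 1/(738×2π×0.035×9.36) = 6.583×10^-4 K/W
R_aluminium pipe wall = ln(45/35)/(2π×239×9.36) = 1.788×10^-5 K/W
R_vermiculite fill = ln(120/45)/(2π×0.0735×9.36) = 0.2269 K/W
R_outer film = 1/(h_o·2πr_oL) = 1/(7.83×2π×0.12×9.36) = 0.0181 K/W
R_total = 0.2457 K/W
Q = ΔT/R_total = 102/0.2457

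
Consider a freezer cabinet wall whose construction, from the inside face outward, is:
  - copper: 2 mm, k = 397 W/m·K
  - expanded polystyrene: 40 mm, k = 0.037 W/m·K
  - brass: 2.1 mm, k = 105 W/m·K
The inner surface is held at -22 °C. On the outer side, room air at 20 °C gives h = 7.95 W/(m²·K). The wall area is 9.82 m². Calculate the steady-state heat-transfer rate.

Q ≈ 342 W

Thermal resistances in series:
R_copper = L/(kA) = 0.002/(397×9.82) = 5.13×10^-7 K/W
R_expanded polystyrene = L/(kA) = 0.04/(0.037×9.82) = 0.1101 K/W
R_brass = L/(kA) = 0.0021/(105×9.82) = 2.037×10^-6 K/W
R_outer film = 1/(h_o·A) = 1/(7.95×9.82) = 0.01281 K/W
R_total = 0.1229 K/W
Q = ΔT / R_total = 42 / 0.1229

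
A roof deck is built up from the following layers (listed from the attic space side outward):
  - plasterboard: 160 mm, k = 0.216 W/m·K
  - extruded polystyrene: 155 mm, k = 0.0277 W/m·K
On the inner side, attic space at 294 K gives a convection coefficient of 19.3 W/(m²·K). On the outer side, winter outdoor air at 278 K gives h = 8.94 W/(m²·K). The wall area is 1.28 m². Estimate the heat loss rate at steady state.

Series thermal resistances:
R_inner film = 1/(h_i·A) = 1/(19.3×1.28) = 0.04048 K/W
R_plasterboard = L/(kA) = 0.16/(0.216×1.28) = 0.5787 K/W
R_extruded polystyrene = L/(kA) = 0.155/(0.0277×1.28) = 4.372 K/W
R_outer film = 1/(h_o·A) = 1/(8.94×1.28) = 0.08739 K/W
R_total = 5.078 K/W
Q = ΔT / R_total = 16 / 5.078

Q ≈ 3.15 W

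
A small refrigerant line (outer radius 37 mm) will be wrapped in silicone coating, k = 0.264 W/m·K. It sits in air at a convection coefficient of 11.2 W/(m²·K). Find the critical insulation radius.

For a cylinder r_cr = k/h = 0.264/11.2
r_cr = 23.6 mm; since the bare radius (37 mm) is above r_cr, any added insulation will reduce heat loss.

r_cr ≈ 23.6 mm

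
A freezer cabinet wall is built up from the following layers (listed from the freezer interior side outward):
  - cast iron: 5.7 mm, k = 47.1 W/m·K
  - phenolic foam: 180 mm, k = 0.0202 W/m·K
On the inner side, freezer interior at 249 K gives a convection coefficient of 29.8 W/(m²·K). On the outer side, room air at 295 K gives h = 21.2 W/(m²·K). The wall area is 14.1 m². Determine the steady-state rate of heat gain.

Q ≈ 72.1 W

Using the resistance-network approach (series):
R_inner film = 1/(h_i·A) = 1/(29.8×14.1) = 0.00238 K/W
R_cast iron = L/(kA) = 0.0057/(47.1×14.1) = 8.583×10^-6 K/W
R_phenolic foam = L/(kA) = 0.18/(0.0202×14.1) = 0.632 K/W
R_outer film = 1/(h_o·A) = 1/(21.2×14.1) = 0.003345 K/W
R_total = 0.6377 K/W
Q = ΔT / R_total = 46 / 0.6377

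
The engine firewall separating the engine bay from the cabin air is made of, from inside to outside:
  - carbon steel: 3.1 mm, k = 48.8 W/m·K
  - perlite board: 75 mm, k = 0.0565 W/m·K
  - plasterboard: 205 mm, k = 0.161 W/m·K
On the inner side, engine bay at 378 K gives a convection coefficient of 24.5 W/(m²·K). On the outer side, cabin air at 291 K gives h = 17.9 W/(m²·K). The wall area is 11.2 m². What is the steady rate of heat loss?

Model the wall as resistances in series:
R_inner film = 1/(h_i·A) = 1/(24.5×11.2) = 0.003644 K/W
R_carbon steel = L/(kA) = 0.0031/(48.8×11.2) = 5.672×10^-6 K/W
R_perlite board = L/(kA) = 0.075/(0.0565×11.2) = 0.1185 K/W
R_plasterboard = L/(kA) = 0.205/(0.161×11.2) = 0.1137 K/W
R_outer film = 1/(h_o·A) = 1/(17.9×11.2) = 0.004988 K/W
R_total = 0.2408 K/W
Q = ΔT / R_total = 87 / 0.2408

Q ≈ 361 W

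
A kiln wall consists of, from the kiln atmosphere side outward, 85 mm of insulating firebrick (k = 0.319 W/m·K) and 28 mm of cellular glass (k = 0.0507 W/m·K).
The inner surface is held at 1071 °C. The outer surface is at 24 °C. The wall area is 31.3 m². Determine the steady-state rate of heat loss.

Q ≈ 40000 W

Treating each layer as a thermal resistance in series:
R_insulating firebrick = L/(kA) = 0.085/(0.319×31.3) = 0.008513 K/W
R_cellular glass = L/(kA) = 0.028/(0.0507×31.3) = 0.01764 K/W
R_total = 0.02616 K/W
Q = ΔT / R_total = 1047 / 0.02616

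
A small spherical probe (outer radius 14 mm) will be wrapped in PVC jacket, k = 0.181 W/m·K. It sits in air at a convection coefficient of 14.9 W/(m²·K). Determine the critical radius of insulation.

For a sphere r_cr = 2k/h = 2×0.181/14.9
r_cr = 24.3 mm; since the bare radius (14 mm) is below r_cr, adding a thin layer of insulation will *increase* heat loss.

r_cr ≈ 24.3 mm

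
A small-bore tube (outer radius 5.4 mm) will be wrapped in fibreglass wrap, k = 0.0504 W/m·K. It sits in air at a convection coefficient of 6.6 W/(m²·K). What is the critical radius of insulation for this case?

r_cr ≈ 7.64 mm

For a cylinder r_cr = k/h = 0.0504/6.6
r_cr = 7.64 mm; since the bare radius (5.4 mm) is below r_cr, adding a thin layer of insulation will *increase* heat loss.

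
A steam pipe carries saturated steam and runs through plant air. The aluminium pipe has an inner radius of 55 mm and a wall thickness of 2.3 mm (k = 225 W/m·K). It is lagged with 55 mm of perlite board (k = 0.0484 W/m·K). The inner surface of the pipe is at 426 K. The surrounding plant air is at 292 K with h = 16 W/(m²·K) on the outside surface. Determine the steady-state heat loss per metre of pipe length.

q′ ≈ 58.2 W/m

Treating each annulus and film as a series resistance:
R_aluminium pipe wall = ln(57.3/55)/(2π×225×1) = 2.898×10^-5 K/W
R_perlite board = ln(112.3/57.3)/(2π×0.0484×1) = 2.213 K/W
R_outer film = 1/(h_o·2πr_oL) = 1/(16×2π×0.1123×1) = 0.08858 K/W
R_total = 2.301 K/W
Q = ΔT/R_total = 134/2.301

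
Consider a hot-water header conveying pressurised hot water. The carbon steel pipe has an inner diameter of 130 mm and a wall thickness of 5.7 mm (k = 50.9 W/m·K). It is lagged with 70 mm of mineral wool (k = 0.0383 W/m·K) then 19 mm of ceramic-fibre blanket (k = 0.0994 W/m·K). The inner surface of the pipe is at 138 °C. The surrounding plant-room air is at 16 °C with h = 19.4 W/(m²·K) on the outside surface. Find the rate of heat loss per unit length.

For a radial system each layer contributes R = ln(r_out/r_in)/(2πkL); films add R = 1/(hA).
R_carbon steel pipe wall = ln(70.7/65)/(2π×50.9×1) = 2.628×10^-4 K/W
R_mineral wool = ln(140.7/70.7)/(2π×0.0383×1) = 2.86 K/W
R_ceramic-fibre blanket = ln(159.7/140.7)/(2π×0.0994×1) = 0.2028 K/W
R_outer film = 1/(h_o·2πr_oL) = 1/(19.4×2π×0.1597×1) = 0.05137 K/W
R_total = 3.114 K/W
Q = ΔT/R_total = 122/3.114

q′ ≈ 39.2 W/m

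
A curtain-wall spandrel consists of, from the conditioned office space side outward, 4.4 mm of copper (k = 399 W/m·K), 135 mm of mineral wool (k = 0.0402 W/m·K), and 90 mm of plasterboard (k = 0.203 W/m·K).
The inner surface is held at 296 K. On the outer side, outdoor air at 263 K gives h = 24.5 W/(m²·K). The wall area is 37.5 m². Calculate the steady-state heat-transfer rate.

Q ≈ 322 W

Series thermal resistances:
R_copper = L/(kA) = 0.0044/(399×37.5) = 2.941×10^-7 K/W
R_mineral wool = L/(kA) = 0.135/(0.0402×37.5) = 0.08955 K/W
R_plasterboard = L/(kA) = 0.09/(0.203×37.5) = 0.01182 K/W
R_outer film = 1/(h_o·A) = 1/(24.5×37.5) = 0.001088 K/W
R_total = 0.1025 K/W
Q = ΔT / R_total = 33 / 0.1025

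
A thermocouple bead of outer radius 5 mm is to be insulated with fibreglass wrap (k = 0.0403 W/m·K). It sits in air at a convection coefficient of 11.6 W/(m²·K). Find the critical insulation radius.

For a sphere r_cr = 2k/h = 2×0.0403/11.6
r_cr = 6.95 mm; since the bare radius (5 mm) is below r_cr, adding a thin layer of insulation will *increase* heat loss.

r_cr ≈ 6.95 mm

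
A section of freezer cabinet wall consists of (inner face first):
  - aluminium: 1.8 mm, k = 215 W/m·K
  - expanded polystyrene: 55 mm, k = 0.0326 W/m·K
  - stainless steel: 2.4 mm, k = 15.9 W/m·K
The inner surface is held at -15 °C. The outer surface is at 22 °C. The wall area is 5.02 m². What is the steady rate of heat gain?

Q ≈ 110 W

Model the wall as resistances in series:
R_aluminium = L/(kA) = 0.0018/(215×5.02) = 1.668×10^-6 K/W
R_expanded polystyrene = L/(kA) = 0.055/(0.0326×5.02) = 0.3361 K/W
R_stainless steel = L/(kA) = 0.0024/(15.9×5.02) = 3.007×10^-5 K/W
R_total = 0.3361 K/W
Q = ΔT / R_total = 37 / 0.3361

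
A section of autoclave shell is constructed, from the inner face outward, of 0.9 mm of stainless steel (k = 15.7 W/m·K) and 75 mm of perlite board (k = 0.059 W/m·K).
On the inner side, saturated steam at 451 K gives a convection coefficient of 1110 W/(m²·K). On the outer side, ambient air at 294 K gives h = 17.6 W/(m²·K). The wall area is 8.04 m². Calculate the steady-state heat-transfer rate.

Thermal resistances in series:
R_inner film = 1/(h_i·A) = 1/(1110×8.04) = 1.121×10^-4 K/W
R_stainless steel = L/(kA) = 0.0009/(15.7×8.04) = 7.13×10^-6 K/W
R_perlite board = L/(kA) = 0.075/(0.059×8.04) = 0.1581 K/W
R_outer film = 1/(h_o·A) = 1/(17.6×8.04) = 0.007067 K/W
R_total = 0.1653 K/W
Q = ΔT / R_total = 157 / 0.1653

Q ≈ 950 W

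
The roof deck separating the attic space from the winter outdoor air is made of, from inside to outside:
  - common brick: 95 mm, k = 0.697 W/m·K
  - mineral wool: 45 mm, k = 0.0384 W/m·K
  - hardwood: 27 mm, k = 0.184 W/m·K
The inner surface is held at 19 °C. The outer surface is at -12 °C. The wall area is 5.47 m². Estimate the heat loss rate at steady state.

Q ≈ 117 W

Treating each layer as a thermal resistance in series:
R_common brick = L/(kA) = 0.095/(0.697×5.47) = 0.02492 K/W
R_mineral wool = L/(kA) = 0.045/(0.0384×5.47) = 0.2142 K/W
R_hardwood = L/(kA) = 0.027/(0.184×5.47) = 0.02683 K/W
R_total = 0.266 K/W
Q = ΔT / R_total = 31 / 0.266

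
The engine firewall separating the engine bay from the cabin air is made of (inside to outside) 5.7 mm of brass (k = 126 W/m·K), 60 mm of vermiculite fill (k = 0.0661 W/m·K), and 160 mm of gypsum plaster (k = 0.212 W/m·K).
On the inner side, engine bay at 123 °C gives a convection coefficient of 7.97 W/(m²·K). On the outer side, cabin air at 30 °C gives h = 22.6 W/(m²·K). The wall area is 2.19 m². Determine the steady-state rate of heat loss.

Using the resistance-network approach (series):
R_inner film = 1/(h_i·A) = 1/(7.97×2.19) = 0.05729 K/W
R_brass = L/(kA) = 0.0057/(126×2.19) = 2.066×10^-5 K/W
R_vermiculite fill = L/(kA) = 0.06/(0.0661×2.19) = 0.4145 K/W
R_gypsum plaster = L/(kA) = 0.16/(0.212×2.19) = 0.3446 K/W
R_outer film = 1/(h_o·A) = 1/(22.6×2.19) = 0.0202 K/W
R_total = 0.8366 K/W
Q = ΔT / R_total = 93 / 0.8366

Q ≈ 111 W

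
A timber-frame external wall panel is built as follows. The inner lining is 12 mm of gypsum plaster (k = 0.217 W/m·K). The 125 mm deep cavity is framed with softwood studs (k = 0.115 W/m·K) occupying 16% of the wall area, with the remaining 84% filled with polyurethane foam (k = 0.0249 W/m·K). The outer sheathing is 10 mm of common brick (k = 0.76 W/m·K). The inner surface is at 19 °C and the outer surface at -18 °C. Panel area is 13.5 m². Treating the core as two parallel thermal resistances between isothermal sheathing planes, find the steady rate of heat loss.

Q ≈ 154 W

Sheathing layers in series; stud and cavity paths in parallel between them.
R_inner = 0.012/(0.217×13.5) = 0.004096 K/W
R_stud  = 0.125/(0.115×0.16×13.5) = 0.5032 K/W
R_cav   = 0.125/(0.0249×0.84×13.5) = 0.4427 K/W
1/R_core = 1/R_stud + 1/R_cav → R_core = 0.2355 K/W
R_outer = 0.01/(0.76×13.5) = 9.747×10^-4 K/W
R_total = 0.2406 K/W
Q = ΔT/R_total = 37/0.2406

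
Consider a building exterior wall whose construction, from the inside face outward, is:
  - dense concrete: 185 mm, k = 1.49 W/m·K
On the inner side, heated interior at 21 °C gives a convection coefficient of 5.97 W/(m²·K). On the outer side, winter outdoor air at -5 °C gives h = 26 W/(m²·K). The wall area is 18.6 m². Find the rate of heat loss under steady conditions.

Series thermal resistances:
R_inner film = 1/(h_i·A) = 1/(5.97×18.6) = 0.009006 K/W
R_dense concrete = L/(kA) = 0.185/(1.49×18.6) = 0.006675 K/W
R_outer film = 1/(h_o·A) = 1/(26×18.6) = 0.002068 K/W
R_total = 0.01775 K/W
Q = ΔT / R_total = 26 / 0.01775

Q ≈ 1460 W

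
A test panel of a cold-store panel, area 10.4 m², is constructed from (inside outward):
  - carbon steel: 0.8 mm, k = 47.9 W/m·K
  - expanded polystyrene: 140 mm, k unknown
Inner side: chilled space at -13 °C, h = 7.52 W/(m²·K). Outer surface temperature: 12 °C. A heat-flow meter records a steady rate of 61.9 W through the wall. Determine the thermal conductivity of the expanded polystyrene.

k ≈ 0.0344 W/(m·K)

Model the wall as resistances in series:
R_inner film = 1/(h_i·A) = 1/(7.52×10.4) = 0.01279 K/W
R_carbon steel = L/(kA) = 0.0008/(47.9×10.4) = 1.606×10^-6 K/W
Sum of known resistances R_other = 0.01279 K/W
Total R = ΔT/Q = 25/61.9 = 0.4039 K/W
R_expanded polystyrene = R_total − R_other = 0.3911 K/W
k = L/(R·A) = 0.14/(0.3911×10.4)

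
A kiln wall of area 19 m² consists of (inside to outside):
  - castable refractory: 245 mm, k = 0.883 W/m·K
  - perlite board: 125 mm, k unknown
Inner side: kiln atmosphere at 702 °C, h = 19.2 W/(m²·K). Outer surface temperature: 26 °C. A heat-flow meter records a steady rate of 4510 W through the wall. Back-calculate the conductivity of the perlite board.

k ≈ 0.0496 W/(m·K)

Using the resistance-network approach (series):
R_inner film = 1/(h_i·A) = 1/(19.2×19) = 0.002741 K/W
R_castable refractory = L/(kA) = 0.245/(0.883×19) = 0.0146 K/W
Sum of known resistances R_other = 0.01734 K/W
Total R = ΔT/Q = 676/4510 = 0.1499 K/W
R_perlite board = R_total − R_other = 0.1325 K/W
k = L/(R·A) = 0.125/(0.1325×19)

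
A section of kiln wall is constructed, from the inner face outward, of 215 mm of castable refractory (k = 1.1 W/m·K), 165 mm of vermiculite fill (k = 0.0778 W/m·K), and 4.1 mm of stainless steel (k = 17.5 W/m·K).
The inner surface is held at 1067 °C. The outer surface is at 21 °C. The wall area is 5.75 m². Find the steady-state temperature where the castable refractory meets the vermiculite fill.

T ≈ 979 °C

Series thermal resistances:
R_castable refractory = L/(kA) = 0.215/(1.1×5.75) = 0.03399 K/W
R_vermiculite fill = L/(kA) = 0.165/(0.0778×5.75) = 0.3688 K/W
R_stainless steel = L/(kA) = 0.0041/(17.5×5.75) = 4.075×10^-5 K/W
R_total = 0.4029 K/W;  Q = ΔT/R_total = 1046/0.4029 = 2596 W
T_interface = T_inner − Q·ΣR(inner→interface) = 1067 − 2600×0.03399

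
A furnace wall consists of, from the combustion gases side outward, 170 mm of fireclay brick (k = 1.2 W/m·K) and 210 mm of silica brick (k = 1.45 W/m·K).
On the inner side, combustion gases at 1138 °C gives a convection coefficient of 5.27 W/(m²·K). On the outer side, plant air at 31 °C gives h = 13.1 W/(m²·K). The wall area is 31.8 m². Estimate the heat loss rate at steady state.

Using the resistance-network approach (series):
R_inner film = 1/(h_i·A) = 1/(5.27×31.8) = 0.005967 K/W
R_fireclay brick = L/(kA) = 0.17/(1.2×31.8) = 0.004455 K/W
R_silica brick = L/(kA) = 0.21/(1.45×31.8) = 0.004554 K/W
R_outer film = 1/(h_o·A) = 1/(13.1×31.8) = 0.0024 K/W
R_total = 0.01738 K/W
Q = ΔT / R_total = 1107 / 0.01738

Q ≈ 63700 W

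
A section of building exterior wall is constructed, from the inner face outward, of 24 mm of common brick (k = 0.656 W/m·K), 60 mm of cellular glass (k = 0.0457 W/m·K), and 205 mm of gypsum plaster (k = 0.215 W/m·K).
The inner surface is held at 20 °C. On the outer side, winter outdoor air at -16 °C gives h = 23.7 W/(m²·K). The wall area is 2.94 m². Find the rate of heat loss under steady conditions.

Series thermal resistances:
R_common brick = L/(kA) = 0.024/(0.656×2.94) = 0.01244 K/W
R_cellular glass = L/(kA) = 0.06/(0.0457×2.94) = 0.4466 K/W
R_gypsum plaster = L/(kA) = 0.205/(0.215×2.94) = 0.3243 K/W
R_outer film = 1/(h_o·A) = 1/(23.7×2.94) = 0.01435 K/W
R_total = 0.7977 K/W
Q = ΔT / R_total = 36 / 0.7977

Q ≈ 45.1 W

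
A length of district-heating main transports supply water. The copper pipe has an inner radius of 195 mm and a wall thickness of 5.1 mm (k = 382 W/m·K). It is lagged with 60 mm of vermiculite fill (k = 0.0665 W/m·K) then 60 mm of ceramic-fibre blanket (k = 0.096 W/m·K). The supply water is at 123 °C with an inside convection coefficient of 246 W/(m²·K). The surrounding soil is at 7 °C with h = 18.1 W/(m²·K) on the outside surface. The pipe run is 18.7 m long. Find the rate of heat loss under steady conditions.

Q ≈ 2160 W

Per-layer cylindrical resistances, series-summed:
R_inner film = 1/(h_i·2πr₁L) = 1/(246×2π×0.195×18.7) = 1.774×10^-4 K/W
R_copper pipe wall = ln(200.1/195)/(2π×382×18.7) = 5.752×10^-7 K/W
R_vermiculite fill = ln(260.1/200.1)/(2π×0.0665×18.7) = 0.03356 K/W
R_ceramic-fibre blanket = ln(320.1/260.1)/(2π×0.096×18.7) = 0.0184 K/W
R_outer film = 1/(h_o·2πr_oL) = 1/(18.1×2π×0.3201×18.7) = 0.001469 K/W
R_total = 0.05361 K/W
Q = ΔT/R_total = 116/0.05361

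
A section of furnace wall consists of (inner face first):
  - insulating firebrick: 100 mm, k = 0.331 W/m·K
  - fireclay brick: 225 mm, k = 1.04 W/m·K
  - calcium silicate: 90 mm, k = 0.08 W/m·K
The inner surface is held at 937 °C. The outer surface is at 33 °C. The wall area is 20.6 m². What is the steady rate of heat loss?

Using the resistance-network approach (series):
R_insulating firebrick = L/(kA) = 0.1/(0.331×20.6) = 0.01467 K/W
R_fireclay brick = L/(kA) = 0.225/(1.04×20.6) = 0.0105 K/W
R_calcium silicate = L/(kA) = 0.09/(0.08×20.6) = 0.05461 K/W
R_total = 0.07978 K/W
Q = ΔT / R_total = 904 / 0.07978

Q ≈ 11300 W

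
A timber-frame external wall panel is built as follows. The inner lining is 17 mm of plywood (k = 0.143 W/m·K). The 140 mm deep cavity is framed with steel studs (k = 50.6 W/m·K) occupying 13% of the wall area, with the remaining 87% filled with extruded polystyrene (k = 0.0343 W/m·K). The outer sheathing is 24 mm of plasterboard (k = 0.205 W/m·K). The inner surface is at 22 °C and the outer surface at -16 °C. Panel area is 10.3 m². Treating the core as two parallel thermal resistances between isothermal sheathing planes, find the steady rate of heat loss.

Q ≈ 1520 W

Sheathing layers in series; stud and cavity paths in parallel between them.
R_inner = 0.017/(0.143×10.3) = 0.01154 K/W
R_stud  = 0.14/(50.6×0.13×10.3) = 0.002066 K/W
R_cav   = 0.14/(0.0343×0.87×10.3) = 0.4555 K/W
1/R_core = 1/R_stud + 1/R_cav → R_core = 0.002057 K/W
R_outer = 0.024/(0.205×10.3) = 0.01137 K/W
R_total = 0.02497 K/W
Q = ΔT/R_total = 38/0.02497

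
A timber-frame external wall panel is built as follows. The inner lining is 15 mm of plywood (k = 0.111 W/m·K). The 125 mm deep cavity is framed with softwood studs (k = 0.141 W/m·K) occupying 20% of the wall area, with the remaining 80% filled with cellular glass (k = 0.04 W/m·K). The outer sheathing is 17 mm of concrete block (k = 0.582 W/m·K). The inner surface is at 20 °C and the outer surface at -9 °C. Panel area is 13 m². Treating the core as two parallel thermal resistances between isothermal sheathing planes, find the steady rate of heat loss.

Sheathing layers in series; stud and cavity paths in parallel between them.
R_inner = 0.015/(0.111×13) = 0.0104 K/W
R_stud  = 0.125/(0.141×0.2×13) = 0.341 K/W
R_cav   = 0.125/(0.04×0.8×13) = 0.3005 K/W
1/R_core = 1/R_stud + 1/R_cav → R_core = 0.1597 K/W
R_outer = 0.017/(0.582×13) = 0.002247 K/W
R_total = 0.1724 K/W
Q = ΔT/R_total = 29/0.1724

Q ≈ 168 W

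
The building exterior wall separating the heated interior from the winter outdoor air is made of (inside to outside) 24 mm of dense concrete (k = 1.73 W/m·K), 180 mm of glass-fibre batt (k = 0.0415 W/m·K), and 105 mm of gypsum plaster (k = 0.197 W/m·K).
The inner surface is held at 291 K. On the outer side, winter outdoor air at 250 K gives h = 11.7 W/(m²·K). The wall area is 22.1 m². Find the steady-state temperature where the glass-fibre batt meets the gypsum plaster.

T ≈ 255 K

Thermal resistances in series:
R_dense concrete = L/(kA) = 0.024/(1.73×22.1) = 6.277×10^-4 K/W
R_glass-fibre batt = L/(kA) = 0.18/(0.0415×22.1) = 0.1963 K/W
R_gypsum plaster = L/(kA) = 0.105/(0.197×22.1) = 0.02412 K/W
R_outer film = 1/(h_o·A) = 1/(11.7×22.1) = 0.003867 K/W
R_total = 0.2249 K/W;  Q = ΔT/R_total = 41/0.2249 = 182.3 W
T_interface = T_inner − Q·ΣR(inner→interface) = 291 − 182×0.1969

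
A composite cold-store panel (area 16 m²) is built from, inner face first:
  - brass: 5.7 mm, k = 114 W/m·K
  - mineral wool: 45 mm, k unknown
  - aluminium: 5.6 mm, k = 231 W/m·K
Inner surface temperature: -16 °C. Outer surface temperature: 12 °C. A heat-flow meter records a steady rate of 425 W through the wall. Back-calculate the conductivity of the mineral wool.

Using the resistance-network approach (series):
R_brass = L/(kA) = 0.0057/(114×16) = 3.125×10^-6 K/W
R_aluminium = L/(kA) = 0.0056/(231×16) = 1.515×10^-6 K/W
Sum of known resistances R_other = 4.64×10^-6 K/W
Total R = ΔT/Q = 28/425 = 0.06588 K/W
R_mineral wool = R_total − R_other = 0.06588 K/W
k = L/(R·A) = 0.045/(0.06588×16)

k ≈ 0.0427 W/(m·K)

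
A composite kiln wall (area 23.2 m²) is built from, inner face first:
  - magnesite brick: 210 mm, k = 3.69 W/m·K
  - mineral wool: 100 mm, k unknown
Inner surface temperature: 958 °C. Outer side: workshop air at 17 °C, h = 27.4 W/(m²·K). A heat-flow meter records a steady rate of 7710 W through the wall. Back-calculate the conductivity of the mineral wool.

k ≈ 0.0365 W/(m·K)

Series thermal resistances:
R_magnesite brick = L/(kA) = 0.21/(3.69×23.2) = 0.002453 K/W
R_outer film = 1/(h_o·A) = 1/(27.4×23.2) = 0.001573 K/W
Sum of known resistances R_other = 0.004026 K/W
Total R = ΔT/Q = 941/7710 = 0.122 K/W
R_mineral wool = R_total − R_other = 0.118 K/W
k = L/(R·A) = 0.1/(0.118×23.2)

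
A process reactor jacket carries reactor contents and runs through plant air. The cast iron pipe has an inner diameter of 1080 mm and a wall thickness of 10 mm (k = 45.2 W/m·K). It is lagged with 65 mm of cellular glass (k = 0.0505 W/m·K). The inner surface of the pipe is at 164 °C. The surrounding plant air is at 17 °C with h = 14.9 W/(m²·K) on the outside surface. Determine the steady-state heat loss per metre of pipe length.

q′ ≈ 398 W/m

Per-layer cylindrical resistances, series-summed:
R_cast iron pipe wall = ln(550/540)/(2π×45.2×1) = 6.461×10^-5 K/W
R_cellular glass = ln(615/550)/(2π×0.0505×1) = 0.352 K/W
R_outer film = 1/(h_o·2πr_oL) = 1/(14.9×2π×0.615×1) = 0.01737 K/W
R_total = 0.3695 K/W
Q = ΔT/R_total = 147/0.3695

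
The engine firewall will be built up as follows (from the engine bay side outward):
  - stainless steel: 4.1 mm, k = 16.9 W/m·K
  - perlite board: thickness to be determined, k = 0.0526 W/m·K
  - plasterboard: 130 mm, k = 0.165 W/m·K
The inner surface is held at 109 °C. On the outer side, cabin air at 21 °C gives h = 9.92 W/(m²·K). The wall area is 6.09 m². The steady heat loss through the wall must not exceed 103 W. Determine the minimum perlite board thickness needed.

L ≈ 227 mm

Model the wall as resistances in series:
R_stainless steel = L/(kA) = 0.0041/(16.9×6.09) = 3.984×10^-5 K/W
R_plasterboard = L/(kA) = 0.13/(0.165×6.09) = 0.1294 K/W
R_outer film = 1/(h_o·A) = 1/(9.92×6.09) = 0.01655 K/W
Sum of the known resistances R_other = 0.146 K/W
Required total resistance R_tot = ΔT/Q_allow = 88/103 = 0.8544 K/W
R_perlite board = R_tot − R_other = 0.7084 K/W
L = R·k·A = 0.7084×0.0526×6.09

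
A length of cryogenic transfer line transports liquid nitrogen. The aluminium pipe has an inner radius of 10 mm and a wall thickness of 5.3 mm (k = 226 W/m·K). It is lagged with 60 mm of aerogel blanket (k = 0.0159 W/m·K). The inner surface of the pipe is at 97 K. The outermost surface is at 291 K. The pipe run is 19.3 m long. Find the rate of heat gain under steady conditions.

Radial resistances (cylindrical: R_cond = ln(r_o/r_i)/(2πkL), R_conv = 1/(h·2πrL)):
R_aluminium pipe wall = ln(15.3/10)/(2π×226×19.3) = 1.552×10^-5 K/W
R_aerogel blanket = ln(75.3/15.3)/(2π×0.0159×19.3) = 0.8265 K/W
R_total = 0.8265 K/W
Q = ΔT/R_total = 194/0.8265

Q ≈ 235 W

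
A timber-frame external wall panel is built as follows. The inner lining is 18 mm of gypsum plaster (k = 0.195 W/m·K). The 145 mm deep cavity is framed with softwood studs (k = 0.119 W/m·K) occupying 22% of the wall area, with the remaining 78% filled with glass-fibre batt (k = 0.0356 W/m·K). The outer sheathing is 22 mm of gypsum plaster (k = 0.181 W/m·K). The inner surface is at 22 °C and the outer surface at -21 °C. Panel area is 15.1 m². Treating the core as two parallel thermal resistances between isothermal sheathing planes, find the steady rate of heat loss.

Q ≈ 224 W

Sheathing layers in series; stud and cavity paths in parallel between them.
R_inner = 0.018/(0.195×15.1) = 0.006113 K/W
R_stud  = 0.145/(0.119×0.22×15.1) = 0.3668 K/W
R_cav   = 0.145/(0.0356×0.78×15.1) = 0.3458 K/W
1/R_core = 1/R_stud + 1/R_cav → R_core = 0.178 K/W
R_outer = 0.022/(0.181×15.1) = 0.008049 K/W
R_total = 0.1922 K/W
Q = ΔT/R_total = 43/0.1922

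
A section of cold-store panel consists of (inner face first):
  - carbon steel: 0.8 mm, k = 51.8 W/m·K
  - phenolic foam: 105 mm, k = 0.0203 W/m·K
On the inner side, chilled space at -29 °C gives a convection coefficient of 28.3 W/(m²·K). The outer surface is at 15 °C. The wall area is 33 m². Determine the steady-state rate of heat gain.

Q ≈ 279 W

Series thermal resistances:
R_inner film = 1/(h_i·A) = 1/(28.3×33) = 0.001071 K/W
R_carbon steel = L/(kA) = 0.0008/(51.8×33) = 4.68×10^-7 K/W
R_phenolic foam = L/(kA) = 0.105/(0.0203×33) = 0.1567 K/W
R_total = 0.1578 K/W
Q = ΔT / R_total = 44 / 0.1578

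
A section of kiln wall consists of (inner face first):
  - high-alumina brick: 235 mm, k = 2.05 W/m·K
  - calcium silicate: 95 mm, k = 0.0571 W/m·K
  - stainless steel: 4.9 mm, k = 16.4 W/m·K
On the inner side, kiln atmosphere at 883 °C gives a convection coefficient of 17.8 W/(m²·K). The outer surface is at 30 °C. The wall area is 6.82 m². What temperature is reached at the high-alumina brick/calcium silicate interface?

Thermal resistances in series:
R_inner film = 1/(h_i·A) = 1/(17.8×6.82) = 0.008238 K/W
R_high-alumina brick = L/(kA) = 0.235/(2.05×6.82) = 0.01681 K/W
R_calcium silicate = L/(kA) = 0.095/(0.0571×6.82) = 0.244 K/W
R_stainless steel = L/(kA) = 0.0049/(16.4×6.82) = 4.381×10^-5 K/W
R_total = 0.269 K/W;  Q = ΔT/R_total = 853/0.269 = 3171 W
T_interface = T_inner − Q·ΣR(inner→interface) = 883 − 3170×0.02505

T ≈ 804 °C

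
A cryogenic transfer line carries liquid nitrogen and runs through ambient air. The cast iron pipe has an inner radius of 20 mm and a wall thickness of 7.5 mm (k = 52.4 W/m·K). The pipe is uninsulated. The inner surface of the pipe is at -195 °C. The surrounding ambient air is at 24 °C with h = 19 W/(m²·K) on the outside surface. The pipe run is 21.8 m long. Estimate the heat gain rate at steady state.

For a radial system each layer contributes R = ln(r_out/r_in)/(2πkL); films add R = 1/(hA).
R_cast iron pipe wall = ln(27.5/20)/(2π×52.4×21.8) = 4.437×10^-5 K/W
R_outer film = 1/(h_o·2πr_oL) = 1/(19×2π×0.0275×21.8) = 0.01397 K/W
R_total = 0.01402 K/W
Q = ΔT/R_total = 219/0.01402

Q ≈ 15600 W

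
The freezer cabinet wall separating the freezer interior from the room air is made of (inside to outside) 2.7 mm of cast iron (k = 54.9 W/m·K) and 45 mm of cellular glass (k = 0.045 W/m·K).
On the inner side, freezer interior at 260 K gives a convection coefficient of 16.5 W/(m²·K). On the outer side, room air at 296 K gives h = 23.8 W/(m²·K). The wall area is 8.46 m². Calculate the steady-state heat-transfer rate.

Q ≈ 276 W

Model the wall as resistances in series:
R_inner film = 1/(h_i·A) = 1/(16.5×8.46) = 0.007164 K/W
R_cast iron = L/(kA) = 0.0027/(54.9×8.46) = 5.813×10^-6 K/W
R_cellular glass = L/(kA) = 0.045/(0.045×8.46) = 0.1182 K/W
R_outer film = 1/(h_o·A) = 1/(23.8×8.46) = 0.004967 K/W
R_total = 0.1303 K/W
Q = ΔT / R_total = 36 / 0.1303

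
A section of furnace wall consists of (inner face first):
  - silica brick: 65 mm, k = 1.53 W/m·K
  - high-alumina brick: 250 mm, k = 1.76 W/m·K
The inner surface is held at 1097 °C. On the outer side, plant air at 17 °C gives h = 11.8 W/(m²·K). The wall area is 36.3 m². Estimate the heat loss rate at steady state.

Q ≈ 146000 W

Using the resistance-network approach (series):
R_silica brick = L/(kA) = 0.065/(1.53×36.3) = 0.00117 K/W
R_high-alumina brick = L/(kA) = 0.25/(1.76×36.3) = 0.003913 K/W
R_outer film = 1/(h_o·A) = 1/(11.8×36.3) = 0.002335 K/W
R_total = 0.007418 K/W
Q = ΔT / R_total = 1080 / 0.007418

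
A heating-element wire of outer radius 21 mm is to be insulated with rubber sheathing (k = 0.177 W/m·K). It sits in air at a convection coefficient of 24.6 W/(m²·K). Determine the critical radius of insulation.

r_cr ≈ 7.2 mm

For a cylinder r_cr = k/h = 0.177/24.6
r_cr = 7.2 mm; since the bare radius (21 mm) is above r_cr, any added insulation will reduce heat loss.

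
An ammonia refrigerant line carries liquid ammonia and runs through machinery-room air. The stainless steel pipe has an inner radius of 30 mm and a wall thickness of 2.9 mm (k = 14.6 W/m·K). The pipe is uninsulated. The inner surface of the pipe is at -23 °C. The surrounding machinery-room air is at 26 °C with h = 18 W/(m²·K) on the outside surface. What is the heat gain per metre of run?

Per-layer cylindrical resistances, series-summed:
R_stainless steel pipe wall = ln(32.9/30)/(2π×14.6×1) = 0.001006 K/W
R_outer film = 1/(h_o·2πr_oL) = 1/(18×2π×0.0329×1) = 0.2688 K/W
R_total = 0.2698 K/W
Q = ΔT/R_total = 49/0.2698

q′ ≈ 182 W/m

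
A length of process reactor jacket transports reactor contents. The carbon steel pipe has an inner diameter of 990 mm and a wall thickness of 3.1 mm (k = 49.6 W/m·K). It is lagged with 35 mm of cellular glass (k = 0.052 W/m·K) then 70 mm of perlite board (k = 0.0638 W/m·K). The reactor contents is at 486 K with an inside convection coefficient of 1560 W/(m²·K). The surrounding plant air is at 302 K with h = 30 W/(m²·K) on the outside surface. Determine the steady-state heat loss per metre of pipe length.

q′ ≈ 351 W/m

Radial resistances (cylindrical: R_cond = ln(r_o/r_i)/(2πkL), R_conv = 1/(h·2πrL)):
R_inner film = 1/(h_i·2πr₁L) = 1/(1560×2π×0.495×1) = 2.061×10^-4 K/W
R_carbon steel pipe wall = ln(498.1/495)/(2π×49.6×1) = 2.003×10^-5 K/W
R_cellular glass = ln(533.1/498.1)/(2π×0.052×1) = 0.2078 K/W
R_perlite board = ln(603.1/533.1)/(2π×0.0638×1) = 0.3078 K/W
R_outer film = 1/(h_o·2πr_oL) = 1/(30×2π×0.6031×1) = 0.008796 K/W
R_total = 0.5246 K/W
Q = ΔT/R_total = 184/0.5246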